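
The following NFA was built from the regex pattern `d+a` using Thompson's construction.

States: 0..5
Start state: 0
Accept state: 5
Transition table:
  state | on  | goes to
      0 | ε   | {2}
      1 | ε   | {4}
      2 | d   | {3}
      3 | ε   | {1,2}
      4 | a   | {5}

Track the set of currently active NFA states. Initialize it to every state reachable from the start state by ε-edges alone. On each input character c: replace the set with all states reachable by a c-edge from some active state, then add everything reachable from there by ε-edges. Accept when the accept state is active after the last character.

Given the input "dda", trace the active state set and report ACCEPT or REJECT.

Answer: ACCEPT

Trace:
S₀ = ε-closure({0}) = {0,2}
'd' @ 1: {1,2,3,4}
'd' @ 2: {1,2,3,4}
'a' @ 3: {5}  ✓accept
final: {5}; accept 5 in set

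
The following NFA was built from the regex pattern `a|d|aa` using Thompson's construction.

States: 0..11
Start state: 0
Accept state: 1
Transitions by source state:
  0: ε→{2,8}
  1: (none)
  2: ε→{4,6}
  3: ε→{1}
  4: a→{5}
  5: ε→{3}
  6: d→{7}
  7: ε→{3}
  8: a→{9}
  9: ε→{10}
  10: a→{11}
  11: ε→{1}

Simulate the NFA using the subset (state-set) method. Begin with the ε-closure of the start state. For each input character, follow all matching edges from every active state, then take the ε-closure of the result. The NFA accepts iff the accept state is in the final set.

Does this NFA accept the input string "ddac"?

S₀ = ε-closure({0}) = {0,2,4,6,8}
'd' @ 1: {1,3,7}  (accept∈set)
'd' @ 2: {}  — dead — no transitions
rest 'ac' ignored (set empty)
end set {} — state 1 not in

Answer: REJECT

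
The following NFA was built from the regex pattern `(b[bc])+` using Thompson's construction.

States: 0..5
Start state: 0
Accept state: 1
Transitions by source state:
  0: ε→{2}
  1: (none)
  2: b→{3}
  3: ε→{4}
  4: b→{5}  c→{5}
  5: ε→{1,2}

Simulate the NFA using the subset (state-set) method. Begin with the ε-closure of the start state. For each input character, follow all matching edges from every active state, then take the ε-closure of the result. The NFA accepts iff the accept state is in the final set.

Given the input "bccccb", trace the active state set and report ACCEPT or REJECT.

S₀ = ε-closure({0}) = {0,2}
'b' @ 1: {3,4}
'c' @ 2: {1,2,5}  ✓accept
'c' @ 3: {}  — no active states
rest 'ccb' ignored (set empty)
after full input: {}  (accept=1 not in)

Answer: REJECT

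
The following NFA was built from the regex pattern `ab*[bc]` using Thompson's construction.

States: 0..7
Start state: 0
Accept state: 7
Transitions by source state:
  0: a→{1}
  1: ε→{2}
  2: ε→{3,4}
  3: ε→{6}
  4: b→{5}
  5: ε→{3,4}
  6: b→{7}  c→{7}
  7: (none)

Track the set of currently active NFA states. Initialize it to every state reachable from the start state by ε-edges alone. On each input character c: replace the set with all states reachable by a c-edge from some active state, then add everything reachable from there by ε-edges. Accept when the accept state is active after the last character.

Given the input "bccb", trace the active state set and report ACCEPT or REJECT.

Answer: REJECT

Trace:
S₀ = ε-closure({0}) = {0}
'b' @ 1: {}  — state set empty
rest 'ccb' ignored (set empty)
final: {}; accept 7 not in set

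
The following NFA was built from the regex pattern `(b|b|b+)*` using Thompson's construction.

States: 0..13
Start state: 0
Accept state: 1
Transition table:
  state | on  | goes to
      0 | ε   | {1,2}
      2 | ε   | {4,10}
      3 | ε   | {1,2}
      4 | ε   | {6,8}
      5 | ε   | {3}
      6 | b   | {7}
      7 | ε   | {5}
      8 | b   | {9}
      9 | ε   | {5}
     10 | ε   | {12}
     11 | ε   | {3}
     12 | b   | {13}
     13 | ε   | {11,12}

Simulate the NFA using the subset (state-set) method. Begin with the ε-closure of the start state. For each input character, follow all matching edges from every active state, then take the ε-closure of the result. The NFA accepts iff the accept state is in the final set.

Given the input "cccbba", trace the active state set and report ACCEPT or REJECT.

Answer: REJECT

Trace:
start: ε-closure({0}) = {0,1,2,4,6,8,10,12}
'c' @ 1: {}  — no active states
rest 'ccbba' ignored (set empty)
end set {} — state 1 not in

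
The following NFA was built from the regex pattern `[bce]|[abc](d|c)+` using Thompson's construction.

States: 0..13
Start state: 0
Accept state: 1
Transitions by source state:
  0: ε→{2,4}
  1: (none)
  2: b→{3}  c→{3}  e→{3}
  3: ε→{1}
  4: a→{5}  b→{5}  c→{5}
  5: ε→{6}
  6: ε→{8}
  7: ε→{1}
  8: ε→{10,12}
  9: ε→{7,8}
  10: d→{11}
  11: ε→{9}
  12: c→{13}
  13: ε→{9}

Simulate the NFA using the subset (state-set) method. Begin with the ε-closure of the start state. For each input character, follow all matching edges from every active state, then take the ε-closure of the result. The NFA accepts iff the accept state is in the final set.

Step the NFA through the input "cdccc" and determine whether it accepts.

Answer: ACCEPT

Derivation:
S₀ = ε-closure({0}) = {0,2,4}
'c' @ 1: {1,3,5,6,8,10,12}  ✓accept
'd' @ 2: {1,7,8,9,10,11,12}  ✓accept
'c' @ 3: {1,7,8,9,10,12,13}  ✓accept
'c' @ 4: {1,7,8,9,10,12,13}  ✓accept
'c' @ 5: {1,7,8,9,10,12,13}  ✓accept
final: {1,7,8,9,10,12,13}; accept 1 in set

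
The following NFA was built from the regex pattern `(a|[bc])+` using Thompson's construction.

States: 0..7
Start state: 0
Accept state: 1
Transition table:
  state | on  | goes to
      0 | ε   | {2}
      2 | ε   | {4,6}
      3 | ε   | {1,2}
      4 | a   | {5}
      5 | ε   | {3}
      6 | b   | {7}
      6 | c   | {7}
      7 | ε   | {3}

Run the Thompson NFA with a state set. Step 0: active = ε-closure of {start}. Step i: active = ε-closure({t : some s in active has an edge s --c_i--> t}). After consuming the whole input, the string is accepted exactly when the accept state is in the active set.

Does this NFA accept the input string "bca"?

start: ε-closure({0}) = {0,2,4,6}
'b' @ 1: {1,2,3,4,6,7}  [accepting]
'c' @ 2: {1,2,3,4,6,7}  [accepting]
'a' @ 3: {1,2,3,4,5,6}  [accepting]
end set {1,2,3,4,5,6} — state 1 in

Answer: ACCEPT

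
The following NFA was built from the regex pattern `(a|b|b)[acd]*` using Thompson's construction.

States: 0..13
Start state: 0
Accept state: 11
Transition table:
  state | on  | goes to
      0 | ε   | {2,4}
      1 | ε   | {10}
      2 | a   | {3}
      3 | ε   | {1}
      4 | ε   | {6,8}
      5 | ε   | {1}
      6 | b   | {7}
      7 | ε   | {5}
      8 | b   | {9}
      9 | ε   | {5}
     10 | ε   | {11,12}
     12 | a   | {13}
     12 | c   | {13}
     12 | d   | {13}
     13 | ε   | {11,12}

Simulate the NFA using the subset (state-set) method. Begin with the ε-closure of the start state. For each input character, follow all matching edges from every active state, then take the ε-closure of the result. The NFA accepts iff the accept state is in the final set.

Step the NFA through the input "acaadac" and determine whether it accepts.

Answer: ACCEPT

Derivation:
start: ε-closure({0}) = {0,2,4,6,8}
'a' @ 1: {1,3,10,11,12}  ✓accept
'c' @ 2: {11,12,13}  ✓accept
'a' @ 3: {11,12,13}  ✓accept
'a' @ 4: {11,12,13}  ✓accept
'd' @ 5: {11,12,13}  ✓accept
'a' @ 6: {11,12,13}  ✓accept
'c' @ 7: {11,12,13}  ✓accept
final: {11,12,13}; accept 11 in set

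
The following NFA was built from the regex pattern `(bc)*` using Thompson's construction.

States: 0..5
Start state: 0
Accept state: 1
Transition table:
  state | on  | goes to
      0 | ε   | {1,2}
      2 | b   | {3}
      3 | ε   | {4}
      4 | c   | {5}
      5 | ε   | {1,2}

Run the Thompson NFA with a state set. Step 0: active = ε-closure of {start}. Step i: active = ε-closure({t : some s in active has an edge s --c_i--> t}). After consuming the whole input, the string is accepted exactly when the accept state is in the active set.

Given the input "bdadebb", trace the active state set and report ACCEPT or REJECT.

start: ε-closure({0}) = {0,1,2}
'b' @ 1: {3,4}
'd' @ 2: {}  — state set empty
rest 'adebb' ignored (set empty)
after full input: {}  (accept=1 not in)

Answer: REJECT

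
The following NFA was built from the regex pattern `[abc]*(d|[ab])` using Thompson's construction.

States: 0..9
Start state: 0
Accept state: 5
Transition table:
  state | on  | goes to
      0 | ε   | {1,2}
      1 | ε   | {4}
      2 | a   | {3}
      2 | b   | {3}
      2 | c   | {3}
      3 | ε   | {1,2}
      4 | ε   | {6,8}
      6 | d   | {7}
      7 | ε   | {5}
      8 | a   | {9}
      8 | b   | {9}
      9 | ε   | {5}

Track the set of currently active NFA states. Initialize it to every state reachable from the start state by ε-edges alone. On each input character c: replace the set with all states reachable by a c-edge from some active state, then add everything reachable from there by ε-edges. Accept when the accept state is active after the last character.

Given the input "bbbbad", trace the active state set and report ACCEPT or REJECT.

Answer: ACCEPT

Derivation:
S₀ = ε-closure({0}) = {0,1,2,4,6,8}
'b' @ 1: {1,2,3,4,5,6,8,9}  [accepting]
'b' @ 2: {1,2,3,4,5,6,8,9}  [accepting]
'b' @ 3: {1,2,3,4,5,6,8,9}  [accepting]
'b' @ 4: {1,2,3,4,5,6,8,9}  [accepting]
'a' @ 5: {1,2,3,4,5,6,8,9}  [accepting]
'd' @ 6: {5,7}  [accepting]
after full input: {5,7}  (accept=5 in)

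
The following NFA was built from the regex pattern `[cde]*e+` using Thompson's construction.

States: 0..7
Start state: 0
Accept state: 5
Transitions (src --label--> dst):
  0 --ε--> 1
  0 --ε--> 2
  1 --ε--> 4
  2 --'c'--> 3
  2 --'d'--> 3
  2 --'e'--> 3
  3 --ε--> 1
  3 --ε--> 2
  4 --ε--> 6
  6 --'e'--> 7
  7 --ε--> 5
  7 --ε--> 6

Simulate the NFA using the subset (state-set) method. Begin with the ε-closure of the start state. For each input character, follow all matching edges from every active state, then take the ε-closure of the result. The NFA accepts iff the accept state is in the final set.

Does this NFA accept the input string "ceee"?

Answer: ACCEPT

Trace:
start: ε-closure({0}) = {0,1,2,4,6}
'c' @ 1: {1,2,3,4,6}
'e' @ 2: {1,2,3,4,5,6,7}  ✓accept
'e' @ 3: {1,2,3,4,5,6,7}  ✓accept
'e' @ 4: {1,2,3,4,5,6,7}  ✓accept
end set {1,2,3,4,5,6,7} — state 5 in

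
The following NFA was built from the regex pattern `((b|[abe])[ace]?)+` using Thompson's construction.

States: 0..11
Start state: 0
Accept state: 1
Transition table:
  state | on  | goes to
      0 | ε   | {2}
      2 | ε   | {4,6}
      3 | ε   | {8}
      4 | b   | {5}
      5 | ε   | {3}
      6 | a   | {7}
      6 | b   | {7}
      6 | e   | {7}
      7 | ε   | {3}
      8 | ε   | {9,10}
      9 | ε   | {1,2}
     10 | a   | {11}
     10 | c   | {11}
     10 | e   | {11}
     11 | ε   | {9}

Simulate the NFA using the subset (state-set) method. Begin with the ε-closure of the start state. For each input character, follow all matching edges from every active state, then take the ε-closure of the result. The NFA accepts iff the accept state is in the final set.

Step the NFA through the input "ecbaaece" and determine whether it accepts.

start: ε-closure({0}) = {0,2,4,6}
'e' @ 1: {1,2,3,4,6,7,8,9,10}  ✓accept
'c' @ 2: {1,2,4,6,9,11}  ✓accept
'b' @ 3: {1,2,3,4,5,6,7,8,9,10}  ✓accept
'a' @ 4: {1,2,3,4,6,7,8,9,10,11}  ✓accept
'a' @ 5: {1,2,3,4,6,7,8,9,10,11}  ✓accept
'e' @ 6: {1,2,3,4,6,7,8,9,10,11}  ✓accept
'c' @ 7: {1,2,4,6,9,11}  ✓accept
'e' @ 8: {1,2,3,4,6,7,8,9,10}  ✓accept
final: {1,2,3,4,6,7,8,9,10}; accept 1 in set

Answer: ACCEPT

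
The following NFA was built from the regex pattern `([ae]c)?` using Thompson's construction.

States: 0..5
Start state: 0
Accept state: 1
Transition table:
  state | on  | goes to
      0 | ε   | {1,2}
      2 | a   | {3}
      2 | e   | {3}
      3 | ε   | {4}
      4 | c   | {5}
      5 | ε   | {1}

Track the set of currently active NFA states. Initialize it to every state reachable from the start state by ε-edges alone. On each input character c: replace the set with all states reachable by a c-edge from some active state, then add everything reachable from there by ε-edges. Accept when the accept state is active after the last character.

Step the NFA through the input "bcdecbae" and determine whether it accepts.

start: ε-closure({0}) = {0,1,2}
'b' @ 1: {}  — no active states
rest 'cdecbae' ignored (set empty)
end set {} — state 1 not in

Answer: REJECT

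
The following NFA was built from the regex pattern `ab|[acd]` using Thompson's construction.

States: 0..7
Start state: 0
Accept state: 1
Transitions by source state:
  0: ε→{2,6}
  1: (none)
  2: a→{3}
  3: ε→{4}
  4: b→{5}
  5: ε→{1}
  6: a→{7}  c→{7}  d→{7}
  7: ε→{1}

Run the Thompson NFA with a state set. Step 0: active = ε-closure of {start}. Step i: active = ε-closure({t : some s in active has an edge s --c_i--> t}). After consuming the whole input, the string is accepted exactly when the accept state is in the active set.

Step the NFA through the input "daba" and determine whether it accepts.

S₀ = ε-closure({0}) = {0,2,6}
'd' @ 1: {1,7}  [accepting]
'a' @ 2: {}  — no active states
rest 'ba' ignored (set empty)
end set {} — state 1 not in

Answer: REJECT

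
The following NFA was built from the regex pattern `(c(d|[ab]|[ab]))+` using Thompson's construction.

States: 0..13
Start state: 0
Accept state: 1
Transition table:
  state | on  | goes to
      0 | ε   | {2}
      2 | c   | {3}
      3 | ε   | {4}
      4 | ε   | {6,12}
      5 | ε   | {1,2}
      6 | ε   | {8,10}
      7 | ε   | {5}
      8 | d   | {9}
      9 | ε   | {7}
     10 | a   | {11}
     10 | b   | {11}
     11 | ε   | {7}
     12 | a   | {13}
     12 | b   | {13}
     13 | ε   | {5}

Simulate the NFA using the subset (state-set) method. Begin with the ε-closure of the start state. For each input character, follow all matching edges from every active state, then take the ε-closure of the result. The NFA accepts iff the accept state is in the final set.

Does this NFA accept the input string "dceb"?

start: ε-closure({0}) = {0,2}
'd' @ 1: {}  — no active states
rest 'ceb' ignored (set empty)
after full input: {}  (accept=1 not in)

Answer: REJECT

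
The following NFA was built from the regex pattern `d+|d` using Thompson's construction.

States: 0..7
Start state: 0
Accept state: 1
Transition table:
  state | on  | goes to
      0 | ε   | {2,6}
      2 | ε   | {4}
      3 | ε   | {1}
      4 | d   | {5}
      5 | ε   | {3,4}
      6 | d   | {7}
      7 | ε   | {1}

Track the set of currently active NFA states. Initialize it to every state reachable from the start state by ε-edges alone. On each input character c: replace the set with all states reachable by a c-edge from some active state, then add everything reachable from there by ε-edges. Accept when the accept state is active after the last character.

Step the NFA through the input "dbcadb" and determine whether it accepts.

Answer: REJECT

Trace:
initial (ε-close {0}): {0,2,4,6}
'd' @ 1: {1,3,4,5,7}  [accepting]
'b' @ 2: {}  — no active states
rest 'cadb' ignored (set empty)
final: {}; accept 1 not in set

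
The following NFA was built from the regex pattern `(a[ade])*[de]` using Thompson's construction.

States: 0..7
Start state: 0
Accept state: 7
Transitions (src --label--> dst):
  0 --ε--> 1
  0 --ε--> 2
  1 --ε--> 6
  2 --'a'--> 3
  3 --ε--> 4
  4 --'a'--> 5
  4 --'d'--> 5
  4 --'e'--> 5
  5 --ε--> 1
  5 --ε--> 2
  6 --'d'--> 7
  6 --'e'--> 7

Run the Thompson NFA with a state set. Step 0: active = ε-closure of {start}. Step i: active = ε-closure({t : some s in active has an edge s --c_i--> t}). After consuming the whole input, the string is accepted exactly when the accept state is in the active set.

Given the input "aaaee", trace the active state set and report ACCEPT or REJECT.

initial (ε-close {0}): {0,1,2,6}
'a' @ 1: {3,4}
'a' @ 2: {1,2,5,6}
'a' @ 3: {3,4}
'e' @ 4: {1,2,5,6}
'e' @ 5: {7}  [accepting]
final: {7}; accept 7 in set

Answer: ACCEPT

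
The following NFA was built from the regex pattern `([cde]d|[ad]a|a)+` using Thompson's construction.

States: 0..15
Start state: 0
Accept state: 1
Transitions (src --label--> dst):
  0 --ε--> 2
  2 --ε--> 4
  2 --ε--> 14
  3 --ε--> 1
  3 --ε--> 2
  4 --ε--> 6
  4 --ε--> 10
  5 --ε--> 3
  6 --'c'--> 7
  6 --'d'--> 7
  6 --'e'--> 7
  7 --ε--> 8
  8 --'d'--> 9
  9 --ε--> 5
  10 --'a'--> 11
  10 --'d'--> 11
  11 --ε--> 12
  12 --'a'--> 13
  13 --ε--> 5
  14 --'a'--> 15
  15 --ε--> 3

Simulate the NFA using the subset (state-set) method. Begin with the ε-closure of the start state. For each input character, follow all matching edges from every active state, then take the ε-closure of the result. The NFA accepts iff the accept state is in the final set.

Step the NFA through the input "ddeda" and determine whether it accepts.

Answer: ACCEPT

Steps:
S₀ = ε-closure({0}) = {0,2,4,6,10,14}
'd' @ 1: {7,8,11,12}
'd' @ 2: {1,2,3,4,5,6,9,10,14}  ✓accept
'e' @ 3: {7,8}
'd' @ 4: {1,2,3,4,5,6,9,10,14}  ✓accept
'a' @ 5: {1,2,3,4,6,10,11,12,14,15}  ✓accept
after full input: {1,2,3,4,6,10,11,12,14,15}  (accept=1 in)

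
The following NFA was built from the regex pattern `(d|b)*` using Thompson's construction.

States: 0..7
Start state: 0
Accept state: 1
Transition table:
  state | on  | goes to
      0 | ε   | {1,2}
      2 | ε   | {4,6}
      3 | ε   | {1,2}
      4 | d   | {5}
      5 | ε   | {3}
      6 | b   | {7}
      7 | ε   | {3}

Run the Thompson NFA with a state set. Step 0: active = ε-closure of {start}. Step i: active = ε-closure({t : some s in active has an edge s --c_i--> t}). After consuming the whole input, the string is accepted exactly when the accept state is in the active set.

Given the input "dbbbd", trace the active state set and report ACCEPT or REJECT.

Answer: ACCEPT

Steps:
initial (ε-close {0}): {0,1,2,4,6}
'd' @ 1: {1,2,3,4,5,6}  (accept∈set)
'b' @ 2: {1,2,3,4,6,7}  (accept∈set)
'b' @ 3: {1,2,3,4,6,7}  (accept∈set)
'b' @ 4: {1,2,3,4,6,7}  (accept∈set)
'd' @ 5: {1,2,3,4,5,6}  (accept∈set)
after full input: {1,2,3,4,5,6}  (accept=1 in)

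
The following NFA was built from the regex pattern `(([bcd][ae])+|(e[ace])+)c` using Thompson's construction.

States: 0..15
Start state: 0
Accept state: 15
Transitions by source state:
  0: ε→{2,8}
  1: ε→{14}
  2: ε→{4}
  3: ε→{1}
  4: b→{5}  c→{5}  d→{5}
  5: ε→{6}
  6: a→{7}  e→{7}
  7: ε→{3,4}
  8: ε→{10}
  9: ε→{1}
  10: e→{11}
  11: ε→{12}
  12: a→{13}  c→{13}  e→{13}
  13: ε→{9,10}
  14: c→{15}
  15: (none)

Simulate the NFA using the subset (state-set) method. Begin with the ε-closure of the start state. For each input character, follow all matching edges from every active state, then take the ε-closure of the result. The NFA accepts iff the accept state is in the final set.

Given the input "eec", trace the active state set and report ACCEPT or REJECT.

Answer: ACCEPT

Derivation:
S₀ = ε-closure({0}) = {0,2,4,8,10}
'e' @ 1: {11,12}
'e' @ 2: {1,9,10,13,14}
'c' @ 3: {15}  [accepting]
after full input: {15}  (accept=15 in)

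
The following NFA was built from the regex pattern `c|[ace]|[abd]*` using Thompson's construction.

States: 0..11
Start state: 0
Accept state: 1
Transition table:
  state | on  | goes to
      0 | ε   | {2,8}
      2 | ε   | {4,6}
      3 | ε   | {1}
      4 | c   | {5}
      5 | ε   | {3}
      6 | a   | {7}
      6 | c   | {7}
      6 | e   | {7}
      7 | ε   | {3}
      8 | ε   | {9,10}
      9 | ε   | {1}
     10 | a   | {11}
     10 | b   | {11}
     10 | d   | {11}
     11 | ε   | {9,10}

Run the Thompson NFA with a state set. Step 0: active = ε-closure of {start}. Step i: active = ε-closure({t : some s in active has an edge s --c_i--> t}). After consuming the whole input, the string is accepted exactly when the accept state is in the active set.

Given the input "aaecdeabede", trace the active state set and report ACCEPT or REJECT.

initial (ε-close {0}): {0,1,2,4,6,8,9,10}
'a' @ 1: {1,3,7,9,10,11}  (accept∈set)
'a' @ 2: {1,9,10,11}  (accept∈set)
'e' @ 3: {}  — state set empty
rest 'cdeabede' ignored (set empty)
end set {} — state 1 not in

Answer: REJECT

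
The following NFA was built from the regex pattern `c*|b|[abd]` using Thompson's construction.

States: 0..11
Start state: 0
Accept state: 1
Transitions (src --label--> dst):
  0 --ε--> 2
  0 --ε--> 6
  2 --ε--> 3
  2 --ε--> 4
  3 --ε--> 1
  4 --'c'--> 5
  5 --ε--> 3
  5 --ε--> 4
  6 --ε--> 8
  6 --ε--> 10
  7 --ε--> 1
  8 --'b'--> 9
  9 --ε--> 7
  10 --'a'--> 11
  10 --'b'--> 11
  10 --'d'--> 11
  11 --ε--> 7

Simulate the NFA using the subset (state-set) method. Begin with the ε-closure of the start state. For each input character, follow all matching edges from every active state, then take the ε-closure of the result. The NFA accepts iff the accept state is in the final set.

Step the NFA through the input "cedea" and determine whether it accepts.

Answer: REJECT

Derivation:
start: ε-closure({0}) = {0,1,2,3,4,6,8,10}
'c' @ 1: {1,3,4,5}  ✓accept
'e' @ 2: {}  — dead — no transitions
rest 'dea' ignored (set empty)
final: {}; accept 1 not in set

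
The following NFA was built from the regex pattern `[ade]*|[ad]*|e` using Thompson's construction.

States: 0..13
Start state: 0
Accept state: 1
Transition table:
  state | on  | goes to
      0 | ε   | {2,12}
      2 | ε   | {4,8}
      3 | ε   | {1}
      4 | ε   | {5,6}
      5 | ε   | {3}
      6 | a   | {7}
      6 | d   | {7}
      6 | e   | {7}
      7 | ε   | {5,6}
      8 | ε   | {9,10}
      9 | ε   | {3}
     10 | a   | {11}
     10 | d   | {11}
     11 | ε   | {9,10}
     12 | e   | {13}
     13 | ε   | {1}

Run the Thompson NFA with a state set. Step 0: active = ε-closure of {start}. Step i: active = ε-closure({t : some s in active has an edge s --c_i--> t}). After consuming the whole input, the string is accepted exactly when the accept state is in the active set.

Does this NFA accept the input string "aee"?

Answer: ACCEPT

Trace:
S₀ = ε-closure({0}) = {0,1,2,3,4,5,6,8,9,10,12}
'a' @ 1: {1,3,5,6,7,9,10,11}  ✓accept
'e' @ 2: {1,3,5,6,7}  ✓accept
'e' @ 3: {1,3,5,6,7}  ✓accept
after full input: {1,3,5,6,7}  (accept=1 in)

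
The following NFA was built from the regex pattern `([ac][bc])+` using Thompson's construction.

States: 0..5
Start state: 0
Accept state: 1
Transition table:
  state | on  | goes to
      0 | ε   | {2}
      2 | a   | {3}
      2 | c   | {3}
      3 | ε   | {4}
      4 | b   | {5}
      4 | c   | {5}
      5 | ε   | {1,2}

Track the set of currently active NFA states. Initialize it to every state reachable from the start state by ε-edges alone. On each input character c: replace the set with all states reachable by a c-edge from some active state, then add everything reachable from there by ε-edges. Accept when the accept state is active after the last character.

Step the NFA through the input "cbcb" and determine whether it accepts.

start: ε-closure({0}) = {0,2}
'c' @ 1: {3,4}
'b' @ 2: {1,2,5}  [accepting]
'c' @ 3: {3,4}
'b' @ 4: {1,2,5}  [accepting]
end set {1,2,5} — state 1 in

Answer: ACCEPT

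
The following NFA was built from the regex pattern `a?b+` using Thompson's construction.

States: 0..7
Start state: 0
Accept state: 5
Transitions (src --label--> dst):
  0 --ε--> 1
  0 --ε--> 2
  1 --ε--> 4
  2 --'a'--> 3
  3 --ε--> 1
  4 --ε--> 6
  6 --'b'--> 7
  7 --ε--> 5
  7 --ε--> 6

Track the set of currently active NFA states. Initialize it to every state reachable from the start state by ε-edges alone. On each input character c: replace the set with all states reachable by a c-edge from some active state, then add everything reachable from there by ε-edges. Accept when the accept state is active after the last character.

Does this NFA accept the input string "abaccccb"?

initial (ε-close {0}): {0,1,2,4,6}
'a' @ 1: {1,3,4,6}
'b' @ 2: {5,6,7}  (accept∈set)
'a' @ 3: {}  — dead — no transitions
rest 'ccccb' ignored (set empty)
final: {}; accept 5 not in set

Answer: REJECT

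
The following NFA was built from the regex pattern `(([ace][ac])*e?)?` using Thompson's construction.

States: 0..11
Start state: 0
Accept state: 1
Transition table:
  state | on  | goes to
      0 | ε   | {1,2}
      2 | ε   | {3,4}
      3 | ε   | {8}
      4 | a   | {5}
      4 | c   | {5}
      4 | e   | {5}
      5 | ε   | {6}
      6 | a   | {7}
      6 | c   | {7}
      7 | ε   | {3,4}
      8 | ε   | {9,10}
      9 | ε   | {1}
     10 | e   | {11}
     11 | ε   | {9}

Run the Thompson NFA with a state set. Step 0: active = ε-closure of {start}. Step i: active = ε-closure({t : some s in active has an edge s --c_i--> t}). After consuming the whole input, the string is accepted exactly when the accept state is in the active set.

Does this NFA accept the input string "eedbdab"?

Answer: REJECT

Derivation:
start: ε-closure({0}) = {0,1,2,3,4,8,9,10}
'e' @ 1: {1,5,6,9,11}  ✓accept
'e' @ 2: {}  — state set empty
rest 'dbdab' ignored (set empty)
end set {} — state 1 not in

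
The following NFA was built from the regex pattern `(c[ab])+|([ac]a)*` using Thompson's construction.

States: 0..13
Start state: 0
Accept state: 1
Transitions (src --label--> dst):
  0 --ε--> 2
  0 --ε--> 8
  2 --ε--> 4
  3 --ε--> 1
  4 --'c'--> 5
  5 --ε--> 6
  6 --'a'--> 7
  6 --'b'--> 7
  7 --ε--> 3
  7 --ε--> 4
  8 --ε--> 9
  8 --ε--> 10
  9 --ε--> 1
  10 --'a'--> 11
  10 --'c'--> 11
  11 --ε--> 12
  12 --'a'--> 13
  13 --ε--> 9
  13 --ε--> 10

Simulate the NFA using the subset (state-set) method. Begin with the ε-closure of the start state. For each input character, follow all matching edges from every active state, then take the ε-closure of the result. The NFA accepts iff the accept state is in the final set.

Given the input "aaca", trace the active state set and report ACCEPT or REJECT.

Answer: ACCEPT

Derivation:
start: ε-closure({0}) = {0,1,2,4,8,9,10}
'a' @ 1: {11,12}
'a' @ 2: {1,9,10,13}  (accept∈set)
'c' @ 3: {11,12}
'a' @ 4: {1,9,10,13}  (accept∈set)
end set {1,9,10,13} — state 1 in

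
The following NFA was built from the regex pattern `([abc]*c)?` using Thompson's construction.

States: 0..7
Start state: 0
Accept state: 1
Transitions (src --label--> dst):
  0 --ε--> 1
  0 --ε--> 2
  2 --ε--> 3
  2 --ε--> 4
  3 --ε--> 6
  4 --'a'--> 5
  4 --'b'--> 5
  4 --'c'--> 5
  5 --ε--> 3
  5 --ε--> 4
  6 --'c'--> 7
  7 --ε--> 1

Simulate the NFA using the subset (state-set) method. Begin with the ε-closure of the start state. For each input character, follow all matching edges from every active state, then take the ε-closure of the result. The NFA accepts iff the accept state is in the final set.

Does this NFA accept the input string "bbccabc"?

Answer: ACCEPT

Derivation:
start: ε-closure({0}) = {0,1,2,3,4,6}
'b' @ 1: {3,4,5,6}
'b' @ 2: {3,4,5,6}
'c' @ 3: {1,3,4,5,6,7}  [accepting]
'c' @ 4: {1,3,4,5,6,7}  [accepting]
'a' @ 5: {3,4,5,6}
'b' @ 6: {3,4,5,6}
'c' @ 7: {1,3,4,5,6,7}  [accepting]
end set {1,3,4,5,6,7} — state 1 in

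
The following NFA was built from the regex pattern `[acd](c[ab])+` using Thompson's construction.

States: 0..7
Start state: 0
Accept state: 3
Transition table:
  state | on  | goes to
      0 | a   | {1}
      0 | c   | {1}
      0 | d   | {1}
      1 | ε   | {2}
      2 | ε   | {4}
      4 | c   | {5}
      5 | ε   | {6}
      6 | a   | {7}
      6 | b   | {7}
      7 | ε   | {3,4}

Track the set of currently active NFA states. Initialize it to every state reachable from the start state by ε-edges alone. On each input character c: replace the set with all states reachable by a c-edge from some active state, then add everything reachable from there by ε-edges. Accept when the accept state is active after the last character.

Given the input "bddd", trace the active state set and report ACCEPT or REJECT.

Answer: REJECT

Trace:
start: ε-closure({0}) = {0}
'b' @ 1: {}  — dead — no transitions
rest 'ddd' ignored (set empty)
final: {}; accept 3 not in set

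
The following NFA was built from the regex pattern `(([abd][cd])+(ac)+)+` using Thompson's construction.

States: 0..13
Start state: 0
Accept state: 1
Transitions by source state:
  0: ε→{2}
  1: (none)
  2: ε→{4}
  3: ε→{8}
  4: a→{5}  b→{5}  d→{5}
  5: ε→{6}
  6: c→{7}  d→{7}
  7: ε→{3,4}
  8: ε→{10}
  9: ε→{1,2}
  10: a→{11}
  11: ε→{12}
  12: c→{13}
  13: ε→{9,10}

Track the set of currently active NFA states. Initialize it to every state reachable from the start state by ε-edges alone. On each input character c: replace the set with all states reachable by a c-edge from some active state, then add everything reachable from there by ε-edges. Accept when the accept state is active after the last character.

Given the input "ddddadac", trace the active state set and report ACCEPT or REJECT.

Answer: ACCEPT

Steps:
start: ε-closure({0}) = {0,2,4}
'd' @ 1: {5,6}
'd' @ 2: {3,4,7,8,10}
'd' @ 3: {5,6}
'd' @ 4: {3,4,7,8,10}
'a' @ 5: {5,6,11,12}
'd' @ 6: {3,4,7,8,10}
'a' @ 7: {5,6,11,12}
'c' @ 8: {1,2,3,4,7,8,9,10,13}  (accept∈set)
after full input: {1,2,3,4,7,8,9,10,13}  (accept=1 in)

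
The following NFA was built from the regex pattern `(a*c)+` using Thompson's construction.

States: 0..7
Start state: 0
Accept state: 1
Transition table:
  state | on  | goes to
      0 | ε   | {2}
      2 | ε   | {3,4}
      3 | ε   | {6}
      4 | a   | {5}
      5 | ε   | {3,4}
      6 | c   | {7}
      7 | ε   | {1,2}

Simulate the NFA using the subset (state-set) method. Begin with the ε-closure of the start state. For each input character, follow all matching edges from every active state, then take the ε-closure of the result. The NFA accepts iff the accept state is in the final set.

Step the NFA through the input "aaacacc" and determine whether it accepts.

Answer: ACCEPT

Steps:
start: ε-closure({0}) = {0,2,3,4,6}
'a' @ 1: {3,4,5,6}
'a' @ 2: {3,4,5,6}
'a' @ 3: {3,4,5,6}
'c' @ 4: {1,2,3,4,6,7}  (accept∈set)
'a' @ 5: {3,4,5,6}
'c' @ 6: {1,2,3,4,6,7}  (accept∈set)
'c' @ 7: {1,2,3,4,6,7}  (accept∈set)
final: {1,2,3,4,6,7}; accept 1 in set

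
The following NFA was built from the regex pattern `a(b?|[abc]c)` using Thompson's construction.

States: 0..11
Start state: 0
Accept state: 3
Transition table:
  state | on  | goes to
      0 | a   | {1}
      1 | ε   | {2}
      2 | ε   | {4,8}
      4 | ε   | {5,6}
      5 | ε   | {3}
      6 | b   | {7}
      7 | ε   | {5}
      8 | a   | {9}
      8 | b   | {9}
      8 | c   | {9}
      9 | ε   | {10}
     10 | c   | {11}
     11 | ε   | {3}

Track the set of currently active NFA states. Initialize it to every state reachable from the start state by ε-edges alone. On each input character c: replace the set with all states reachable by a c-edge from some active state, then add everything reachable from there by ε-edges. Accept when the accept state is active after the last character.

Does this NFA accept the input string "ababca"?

S₀ = ε-closure({0}) = {0}
'a' @ 1: {1,2,3,4,5,6,8}  ✓accept
'b' @ 2: {3,5,7,9,10}  ✓accept
'a' @ 3: {}  — no active states
rest 'bca' ignored (set empty)
after full input: {}  (accept=3 not in)

Answer: REJECT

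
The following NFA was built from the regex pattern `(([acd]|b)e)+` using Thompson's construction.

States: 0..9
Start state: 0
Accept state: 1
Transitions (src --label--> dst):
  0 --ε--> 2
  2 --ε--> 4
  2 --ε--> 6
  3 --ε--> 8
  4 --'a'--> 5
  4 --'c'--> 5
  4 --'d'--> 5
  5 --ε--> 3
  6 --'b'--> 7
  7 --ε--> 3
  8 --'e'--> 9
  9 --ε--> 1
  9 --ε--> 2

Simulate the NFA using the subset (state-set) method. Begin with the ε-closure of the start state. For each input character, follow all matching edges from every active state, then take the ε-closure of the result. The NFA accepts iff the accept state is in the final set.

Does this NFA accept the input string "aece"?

S₀ = ε-closure({0}) = {0,2,4,6}
'a' @ 1: {3,5,8}
'e' @ 2: {1,2,4,6,9}  ✓accept
'c' @ 3: {3,5,8}
'e' @ 4: {1,2,4,6,9}  ✓accept
after full input: {1,2,4,6,9}  (accept=1 in)

Answer: ACCEPT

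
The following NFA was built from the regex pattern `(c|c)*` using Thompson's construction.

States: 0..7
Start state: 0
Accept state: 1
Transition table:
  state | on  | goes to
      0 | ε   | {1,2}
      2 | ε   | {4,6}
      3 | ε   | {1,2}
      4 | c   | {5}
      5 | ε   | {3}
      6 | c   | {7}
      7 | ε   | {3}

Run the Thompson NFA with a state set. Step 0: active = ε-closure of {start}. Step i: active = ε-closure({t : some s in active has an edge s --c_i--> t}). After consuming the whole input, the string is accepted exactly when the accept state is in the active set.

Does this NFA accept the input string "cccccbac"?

S₀ = ε-closure({0}) = {0,1,2,4,6}
'c' @ 1: {1,2,3,4,5,6,7}  (accept∈set)
'c' @ 2: {1,2,3,4,5,6,7}  (accept∈set)
'c' @ 3: {1,2,3,4,5,6,7}  (accept∈set)
'c' @ 4: {1,2,3,4,5,6,7}  (accept∈set)
'c' @ 5: {1,2,3,4,5,6,7}  (accept∈set)
'b' @ 6: {}  — no active states
rest 'ac' ignored (set empty)
final: {}; accept 1 not in set

Answer: REJECT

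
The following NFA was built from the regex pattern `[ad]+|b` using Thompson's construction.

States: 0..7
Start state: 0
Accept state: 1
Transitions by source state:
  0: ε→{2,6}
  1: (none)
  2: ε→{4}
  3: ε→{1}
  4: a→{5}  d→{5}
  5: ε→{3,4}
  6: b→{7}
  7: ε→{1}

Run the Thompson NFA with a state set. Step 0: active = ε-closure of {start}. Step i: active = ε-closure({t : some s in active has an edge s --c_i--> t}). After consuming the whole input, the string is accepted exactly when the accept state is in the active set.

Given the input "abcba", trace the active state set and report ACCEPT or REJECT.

Answer: REJECT

Trace:
initial (ε-close {0}): {0,2,4,6}
'a' @ 1: {1,3,4,5}  [accepting]
'b' @ 2: {}  — state set empty
rest 'cba' ignored (set empty)
final: {}; accept 1 not in set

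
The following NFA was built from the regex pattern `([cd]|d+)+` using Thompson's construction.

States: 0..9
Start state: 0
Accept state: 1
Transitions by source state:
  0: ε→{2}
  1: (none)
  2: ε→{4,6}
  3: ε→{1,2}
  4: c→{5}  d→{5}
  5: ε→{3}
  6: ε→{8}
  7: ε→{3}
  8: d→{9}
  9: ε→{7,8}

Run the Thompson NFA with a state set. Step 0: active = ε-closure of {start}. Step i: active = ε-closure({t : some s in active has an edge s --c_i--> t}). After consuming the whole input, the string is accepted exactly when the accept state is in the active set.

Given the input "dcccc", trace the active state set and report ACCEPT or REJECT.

start: ε-closure({0}) = {0,2,4,6,8}
'd' @ 1: {1,2,3,4,5,6,7,8,9}  ✓accept
'c' @ 2: {1,2,3,4,5,6,8}  ✓accept
'c' @ 3: {1,2,3,4,5,6,8}  ✓accept
'c' @ 4: {1,2,3,4,5,6,8}  ✓accept
'c' @ 5: {1,2,3,4,5,6,8}  ✓accept
after full input: {1,2,3,4,5,6,8}  (accept=1 in)

Answer: ACCEPT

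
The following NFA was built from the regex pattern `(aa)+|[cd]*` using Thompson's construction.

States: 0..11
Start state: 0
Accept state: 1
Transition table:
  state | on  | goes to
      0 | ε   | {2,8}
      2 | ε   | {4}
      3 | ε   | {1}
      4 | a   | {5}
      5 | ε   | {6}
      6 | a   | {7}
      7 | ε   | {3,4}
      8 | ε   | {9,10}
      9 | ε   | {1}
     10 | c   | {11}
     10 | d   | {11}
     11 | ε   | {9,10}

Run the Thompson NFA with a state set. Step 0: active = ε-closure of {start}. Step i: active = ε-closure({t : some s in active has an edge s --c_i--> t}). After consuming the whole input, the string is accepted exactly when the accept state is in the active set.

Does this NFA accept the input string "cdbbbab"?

Answer: REJECT

Trace:
start: ε-closure({0}) = {0,1,2,4,8,9,10}
'c' @ 1: {1,9,10,11}  (accept∈set)
'd' @ 2: {1,9,10,11}  (accept∈set)
'b' @ 3: {}  — dead — no transitions
rest 'bbab' ignored (set empty)
end set {} — state 1 not in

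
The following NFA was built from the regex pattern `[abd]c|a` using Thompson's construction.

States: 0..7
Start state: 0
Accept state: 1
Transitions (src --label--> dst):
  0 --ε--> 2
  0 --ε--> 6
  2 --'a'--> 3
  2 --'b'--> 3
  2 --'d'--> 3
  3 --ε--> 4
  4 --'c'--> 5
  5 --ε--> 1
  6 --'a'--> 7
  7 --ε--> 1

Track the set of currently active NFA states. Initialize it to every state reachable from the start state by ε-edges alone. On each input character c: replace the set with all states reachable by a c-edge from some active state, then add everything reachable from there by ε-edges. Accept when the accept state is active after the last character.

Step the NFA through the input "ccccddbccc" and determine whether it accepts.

initial (ε-close {0}): {0,2,6}
'c' @ 1: {}  — state set empty
rest 'cccddbccc' ignored (set empty)
after full input: {}  (accept=1 not in)

Answer: REJECT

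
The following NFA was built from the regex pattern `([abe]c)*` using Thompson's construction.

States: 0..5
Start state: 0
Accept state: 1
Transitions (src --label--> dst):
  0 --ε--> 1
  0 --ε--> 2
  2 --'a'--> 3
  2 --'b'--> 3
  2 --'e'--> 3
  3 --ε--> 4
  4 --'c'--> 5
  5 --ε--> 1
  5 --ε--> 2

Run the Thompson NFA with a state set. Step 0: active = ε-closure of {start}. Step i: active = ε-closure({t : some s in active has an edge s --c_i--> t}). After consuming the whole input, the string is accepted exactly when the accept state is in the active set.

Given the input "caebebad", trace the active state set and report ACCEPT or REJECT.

Answer: REJECT

Derivation:
S₀ = ε-closure({0}) = {0,1,2}
'c' @ 1: {}  — no active states
rest 'aebebad' ignored (set empty)
final: {}; accept 1 not in set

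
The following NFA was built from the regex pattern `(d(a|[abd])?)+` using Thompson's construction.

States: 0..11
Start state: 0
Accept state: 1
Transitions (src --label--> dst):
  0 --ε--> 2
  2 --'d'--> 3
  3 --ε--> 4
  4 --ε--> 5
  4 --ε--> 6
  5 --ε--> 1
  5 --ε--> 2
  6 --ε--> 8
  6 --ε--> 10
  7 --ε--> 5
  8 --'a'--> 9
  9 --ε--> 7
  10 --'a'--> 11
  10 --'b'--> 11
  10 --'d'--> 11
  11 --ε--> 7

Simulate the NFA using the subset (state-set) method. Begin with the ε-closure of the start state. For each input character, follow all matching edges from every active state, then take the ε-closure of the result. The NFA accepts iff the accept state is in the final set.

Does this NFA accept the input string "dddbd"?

S₀ = ε-closure({0}) = {0,2}
'd' @ 1: {1,2,3,4,5,6,8,10}  ✓accept
'd' @ 2: {1,2,3,4,5,6,7,8,10,11}  ✓accept
'd' @ 3: {1,2,3,4,5,6,7,8,10,11}  ✓accept
'b' @ 4: {1,2,5,7,11}  ✓accept
'd' @ 5: {1,2,3,4,5,6,8,10}  ✓accept
final: {1,2,3,4,5,6,8,10}; accept 1 in set

Answer: ACCEPT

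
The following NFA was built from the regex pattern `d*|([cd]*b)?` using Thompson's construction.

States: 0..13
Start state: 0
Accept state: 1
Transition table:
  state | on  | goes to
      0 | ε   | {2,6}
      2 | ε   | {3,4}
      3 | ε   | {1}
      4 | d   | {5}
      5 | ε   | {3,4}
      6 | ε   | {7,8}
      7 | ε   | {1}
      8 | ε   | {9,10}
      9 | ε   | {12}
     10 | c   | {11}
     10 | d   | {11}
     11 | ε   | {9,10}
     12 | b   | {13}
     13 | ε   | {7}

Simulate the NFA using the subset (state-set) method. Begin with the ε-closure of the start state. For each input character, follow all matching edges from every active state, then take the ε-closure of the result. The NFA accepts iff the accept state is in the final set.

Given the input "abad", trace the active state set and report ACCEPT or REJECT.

Answer: REJECT

Trace:
start: ε-closure({0}) = {0,1,2,3,4,6,7,8,9,10,12}
'a' @ 1: {}  — dead — no transitions
rest 'bad' ignored (set empty)
final: {}; accept 1 not in set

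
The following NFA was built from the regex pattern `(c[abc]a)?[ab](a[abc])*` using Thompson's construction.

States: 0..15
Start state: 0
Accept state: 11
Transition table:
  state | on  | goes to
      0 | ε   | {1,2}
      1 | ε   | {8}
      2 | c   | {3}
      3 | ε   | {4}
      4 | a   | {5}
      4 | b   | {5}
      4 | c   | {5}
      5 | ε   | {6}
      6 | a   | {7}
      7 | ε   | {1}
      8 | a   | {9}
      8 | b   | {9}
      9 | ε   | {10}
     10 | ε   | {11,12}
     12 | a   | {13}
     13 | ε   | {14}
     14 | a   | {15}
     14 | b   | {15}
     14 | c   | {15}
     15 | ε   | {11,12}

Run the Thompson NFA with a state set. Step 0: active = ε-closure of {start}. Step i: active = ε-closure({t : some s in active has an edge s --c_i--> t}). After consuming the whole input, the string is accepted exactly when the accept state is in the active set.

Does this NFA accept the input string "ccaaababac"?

Answer: ACCEPT

Steps:
start: ε-closure({0}) = {0,1,2,8}
'c' @ 1: {3,4}
'c' @ 2: {5,6}
'a' @ 3: {1,7,8}
'a' @ 4: {9,10,11,12}  (accept∈set)
'a' @ 5: {13,14}
'b' @ 6: {11,12,15}  (accept∈set)
'a' @ 7: {13,14}
'b' @ 8: {11,12,15}  (accept∈set)
'a' @ 9: {13,14}
'c' @ 10: {11,12,15}  (accept∈set)
end set {11,12,15} — state 11 in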